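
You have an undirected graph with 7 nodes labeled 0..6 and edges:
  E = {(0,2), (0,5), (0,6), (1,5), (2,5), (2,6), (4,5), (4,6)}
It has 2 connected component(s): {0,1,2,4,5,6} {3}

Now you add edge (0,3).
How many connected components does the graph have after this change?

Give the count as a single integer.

Initial component count: 2
Add (0,3): merges two components. Count decreases: 2 -> 1.
New component count: 1

Answer: 1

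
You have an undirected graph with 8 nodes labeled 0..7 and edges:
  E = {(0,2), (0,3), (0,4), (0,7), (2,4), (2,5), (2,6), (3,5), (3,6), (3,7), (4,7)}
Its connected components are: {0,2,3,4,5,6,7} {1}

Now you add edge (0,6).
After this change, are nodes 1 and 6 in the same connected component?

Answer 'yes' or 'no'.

Initial components: {0,2,3,4,5,6,7} {1}
Adding edge (0,6): both already in same component {0,2,3,4,5,6,7}. No change.
New components: {0,2,3,4,5,6,7} {1}
Are 1 and 6 in the same component? no

Answer: no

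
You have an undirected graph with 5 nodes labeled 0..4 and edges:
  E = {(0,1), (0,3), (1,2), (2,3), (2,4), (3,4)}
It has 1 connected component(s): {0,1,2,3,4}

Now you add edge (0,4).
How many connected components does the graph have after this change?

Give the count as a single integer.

Answer: 1

Derivation:
Initial component count: 1
Add (0,4): endpoints already in same component. Count unchanged: 1.
New component count: 1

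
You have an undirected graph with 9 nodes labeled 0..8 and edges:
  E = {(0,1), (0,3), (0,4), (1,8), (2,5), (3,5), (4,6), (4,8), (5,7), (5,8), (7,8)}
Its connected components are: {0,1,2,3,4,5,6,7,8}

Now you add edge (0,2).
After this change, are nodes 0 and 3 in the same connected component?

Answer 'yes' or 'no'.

Answer: yes

Derivation:
Initial components: {0,1,2,3,4,5,6,7,8}
Adding edge (0,2): both already in same component {0,1,2,3,4,5,6,7,8}. No change.
New components: {0,1,2,3,4,5,6,7,8}
Are 0 and 3 in the same component? yes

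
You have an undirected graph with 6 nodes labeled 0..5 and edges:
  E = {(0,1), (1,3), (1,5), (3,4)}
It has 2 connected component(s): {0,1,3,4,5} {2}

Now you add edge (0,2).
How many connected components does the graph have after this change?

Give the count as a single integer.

Answer: 1

Derivation:
Initial component count: 2
Add (0,2): merges two components. Count decreases: 2 -> 1.
New component count: 1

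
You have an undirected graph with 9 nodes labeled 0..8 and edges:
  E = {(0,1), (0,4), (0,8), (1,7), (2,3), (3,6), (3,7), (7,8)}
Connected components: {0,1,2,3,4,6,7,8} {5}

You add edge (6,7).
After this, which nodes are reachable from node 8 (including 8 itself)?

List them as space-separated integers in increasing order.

Before: nodes reachable from 8: {0,1,2,3,4,6,7,8}
Adding (6,7): both endpoints already in same component. Reachability from 8 unchanged.
After: nodes reachable from 8: {0,1,2,3,4,6,7,8}

Answer: 0 1 2 3 4 6 7 8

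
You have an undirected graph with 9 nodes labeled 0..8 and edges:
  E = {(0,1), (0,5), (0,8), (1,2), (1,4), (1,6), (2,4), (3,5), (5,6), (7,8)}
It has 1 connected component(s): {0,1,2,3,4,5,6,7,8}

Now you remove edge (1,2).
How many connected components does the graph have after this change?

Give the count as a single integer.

Initial component count: 1
Remove (1,2): not a bridge. Count unchanged: 1.
  After removal, components: {0,1,2,3,4,5,6,7,8}
New component count: 1

Answer: 1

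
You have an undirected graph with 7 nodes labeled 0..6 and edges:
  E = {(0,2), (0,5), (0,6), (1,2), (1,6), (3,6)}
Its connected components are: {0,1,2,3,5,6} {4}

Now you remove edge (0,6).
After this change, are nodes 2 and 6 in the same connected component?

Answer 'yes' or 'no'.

Initial components: {0,1,2,3,5,6} {4}
Removing edge (0,6): not a bridge — component count unchanged at 2.
New components: {0,1,2,3,5,6} {4}
Are 2 and 6 in the same component? yes

Answer: yes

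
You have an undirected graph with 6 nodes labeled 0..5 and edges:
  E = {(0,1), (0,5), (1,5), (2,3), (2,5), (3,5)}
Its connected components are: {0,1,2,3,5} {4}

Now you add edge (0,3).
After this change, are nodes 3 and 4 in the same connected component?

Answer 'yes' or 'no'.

Answer: no

Derivation:
Initial components: {0,1,2,3,5} {4}
Adding edge (0,3): both already in same component {0,1,2,3,5}. No change.
New components: {0,1,2,3,5} {4}
Are 3 and 4 in the same component? no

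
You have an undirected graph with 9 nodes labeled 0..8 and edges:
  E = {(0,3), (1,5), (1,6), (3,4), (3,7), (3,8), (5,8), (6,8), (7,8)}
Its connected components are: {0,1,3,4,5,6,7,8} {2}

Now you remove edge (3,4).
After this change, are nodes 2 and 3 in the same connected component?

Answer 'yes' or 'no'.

Initial components: {0,1,3,4,5,6,7,8} {2}
Removing edge (3,4): it was a bridge — component count 2 -> 3.
New components: {0,1,3,5,6,7,8} {2} {4}
Are 2 and 3 in the same component? no

Answer: no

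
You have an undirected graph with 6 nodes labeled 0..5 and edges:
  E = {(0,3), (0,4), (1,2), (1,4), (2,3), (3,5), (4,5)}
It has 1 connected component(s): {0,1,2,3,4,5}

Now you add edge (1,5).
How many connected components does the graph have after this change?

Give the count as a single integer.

Initial component count: 1
Add (1,5): endpoints already in same component. Count unchanged: 1.
New component count: 1

Answer: 1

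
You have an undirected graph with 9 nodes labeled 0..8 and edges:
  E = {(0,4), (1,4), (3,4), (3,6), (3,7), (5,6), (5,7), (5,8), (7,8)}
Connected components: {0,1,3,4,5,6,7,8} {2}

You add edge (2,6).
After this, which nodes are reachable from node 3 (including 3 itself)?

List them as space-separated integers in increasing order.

Before: nodes reachable from 3: {0,1,3,4,5,6,7,8}
Adding (2,6): merges 3's component with another. Reachability grows.
After: nodes reachable from 3: {0,1,2,3,4,5,6,7,8}

Answer: 0 1 2 3 4 5 6 7 8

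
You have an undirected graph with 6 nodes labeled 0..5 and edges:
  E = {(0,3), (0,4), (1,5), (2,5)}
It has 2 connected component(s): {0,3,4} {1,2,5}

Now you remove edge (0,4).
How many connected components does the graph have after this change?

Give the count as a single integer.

Answer: 3

Derivation:
Initial component count: 2
Remove (0,4): it was a bridge. Count increases: 2 -> 3.
  After removal, components: {0,3} {1,2,5} {4}
New component count: 3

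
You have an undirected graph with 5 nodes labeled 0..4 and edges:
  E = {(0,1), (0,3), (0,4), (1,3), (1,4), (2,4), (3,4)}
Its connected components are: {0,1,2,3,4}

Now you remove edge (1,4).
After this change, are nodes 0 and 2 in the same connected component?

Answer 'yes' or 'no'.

Answer: yes

Derivation:
Initial components: {0,1,2,3,4}
Removing edge (1,4): not a bridge — component count unchanged at 1.
New components: {0,1,2,3,4}
Are 0 and 2 in the same component? yes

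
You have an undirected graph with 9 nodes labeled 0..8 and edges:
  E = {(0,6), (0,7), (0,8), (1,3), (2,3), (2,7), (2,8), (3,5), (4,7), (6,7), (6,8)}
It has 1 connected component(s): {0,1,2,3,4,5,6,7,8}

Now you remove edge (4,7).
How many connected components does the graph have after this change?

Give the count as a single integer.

Answer: 2

Derivation:
Initial component count: 1
Remove (4,7): it was a bridge. Count increases: 1 -> 2.
  After removal, components: {0,1,2,3,5,6,7,8} {4}
New component count: 2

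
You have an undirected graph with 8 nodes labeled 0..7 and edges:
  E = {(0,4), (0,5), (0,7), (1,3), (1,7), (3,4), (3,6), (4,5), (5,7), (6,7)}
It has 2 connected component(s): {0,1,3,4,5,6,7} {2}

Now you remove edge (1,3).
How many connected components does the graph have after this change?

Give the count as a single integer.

Initial component count: 2
Remove (1,3): not a bridge. Count unchanged: 2.
  After removal, components: {0,1,3,4,5,6,7} {2}
New component count: 2

Answer: 2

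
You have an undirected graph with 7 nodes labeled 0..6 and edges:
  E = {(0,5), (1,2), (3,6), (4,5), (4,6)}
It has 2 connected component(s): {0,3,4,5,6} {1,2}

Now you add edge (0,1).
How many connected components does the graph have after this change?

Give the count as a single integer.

Initial component count: 2
Add (0,1): merges two components. Count decreases: 2 -> 1.
New component count: 1

Answer: 1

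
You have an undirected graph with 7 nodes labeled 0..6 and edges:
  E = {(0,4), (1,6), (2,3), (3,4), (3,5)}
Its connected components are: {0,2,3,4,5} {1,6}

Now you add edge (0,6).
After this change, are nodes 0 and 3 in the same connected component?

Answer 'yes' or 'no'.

Initial components: {0,2,3,4,5} {1,6}
Adding edge (0,6): merges {0,2,3,4,5} and {1,6}.
New components: {0,1,2,3,4,5,6}
Are 0 and 3 in the same component? yes

Answer: yes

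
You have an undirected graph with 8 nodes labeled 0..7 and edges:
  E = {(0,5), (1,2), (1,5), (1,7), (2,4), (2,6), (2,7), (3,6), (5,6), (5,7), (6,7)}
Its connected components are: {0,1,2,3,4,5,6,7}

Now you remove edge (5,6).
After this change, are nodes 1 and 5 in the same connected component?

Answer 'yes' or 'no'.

Answer: yes

Derivation:
Initial components: {0,1,2,3,4,5,6,7}
Removing edge (5,6): not a bridge — component count unchanged at 1.
New components: {0,1,2,3,4,5,6,7}
Are 1 and 5 in the same component? yes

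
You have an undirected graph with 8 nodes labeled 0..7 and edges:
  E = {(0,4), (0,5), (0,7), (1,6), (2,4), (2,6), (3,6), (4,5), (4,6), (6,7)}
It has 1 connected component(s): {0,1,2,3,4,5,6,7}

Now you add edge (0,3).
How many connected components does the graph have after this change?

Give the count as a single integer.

Answer: 1

Derivation:
Initial component count: 1
Add (0,3): endpoints already in same component. Count unchanged: 1.
New component count: 1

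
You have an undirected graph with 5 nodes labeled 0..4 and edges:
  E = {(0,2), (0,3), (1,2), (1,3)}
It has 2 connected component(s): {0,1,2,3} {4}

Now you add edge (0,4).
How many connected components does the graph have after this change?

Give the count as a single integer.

Answer: 1

Derivation:
Initial component count: 2
Add (0,4): merges two components. Count decreases: 2 -> 1.
New component count: 1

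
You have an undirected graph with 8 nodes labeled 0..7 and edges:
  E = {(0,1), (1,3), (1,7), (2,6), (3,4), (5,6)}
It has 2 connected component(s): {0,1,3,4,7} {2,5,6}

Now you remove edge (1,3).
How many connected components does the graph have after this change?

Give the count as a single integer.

Answer: 3

Derivation:
Initial component count: 2
Remove (1,3): it was a bridge. Count increases: 2 -> 3.
  After removal, components: {0,1,7} {2,5,6} {3,4}
New component count: 3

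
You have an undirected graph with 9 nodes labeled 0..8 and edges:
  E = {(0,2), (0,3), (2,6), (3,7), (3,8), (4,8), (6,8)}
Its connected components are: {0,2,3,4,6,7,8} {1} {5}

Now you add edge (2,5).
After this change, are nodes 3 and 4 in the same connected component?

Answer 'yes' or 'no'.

Initial components: {0,2,3,4,6,7,8} {1} {5}
Adding edge (2,5): merges {0,2,3,4,6,7,8} and {5}.
New components: {0,2,3,4,5,6,7,8} {1}
Are 3 and 4 in the same component? yes

Answer: yes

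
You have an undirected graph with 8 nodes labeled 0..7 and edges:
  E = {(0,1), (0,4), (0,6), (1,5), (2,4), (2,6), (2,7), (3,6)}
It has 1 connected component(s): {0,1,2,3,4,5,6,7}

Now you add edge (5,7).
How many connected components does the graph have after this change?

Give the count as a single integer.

Answer: 1

Derivation:
Initial component count: 1
Add (5,7): endpoints already in same component. Count unchanged: 1.
New component count: 1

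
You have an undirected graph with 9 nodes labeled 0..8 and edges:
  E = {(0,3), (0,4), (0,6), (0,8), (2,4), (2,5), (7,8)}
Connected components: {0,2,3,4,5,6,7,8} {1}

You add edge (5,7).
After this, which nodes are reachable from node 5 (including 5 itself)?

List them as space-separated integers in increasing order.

Answer: 0 2 3 4 5 6 7 8

Derivation:
Before: nodes reachable from 5: {0,2,3,4,5,6,7,8}
Adding (5,7): both endpoints already in same component. Reachability from 5 unchanged.
After: nodes reachable from 5: {0,2,3,4,5,6,7,8}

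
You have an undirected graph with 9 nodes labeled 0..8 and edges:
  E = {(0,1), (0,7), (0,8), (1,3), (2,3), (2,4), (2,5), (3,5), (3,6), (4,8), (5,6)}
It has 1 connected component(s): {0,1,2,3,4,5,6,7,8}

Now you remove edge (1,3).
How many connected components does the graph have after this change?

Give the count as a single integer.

Initial component count: 1
Remove (1,3): not a bridge. Count unchanged: 1.
  After removal, components: {0,1,2,3,4,5,6,7,8}
New component count: 1

Answer: 1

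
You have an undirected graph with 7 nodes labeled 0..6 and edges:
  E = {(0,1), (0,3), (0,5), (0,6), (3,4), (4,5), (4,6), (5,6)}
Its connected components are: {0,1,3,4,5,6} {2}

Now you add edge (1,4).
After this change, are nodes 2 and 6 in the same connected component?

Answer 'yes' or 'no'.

Initial components: {0,1,3,4,5,6} {2}
Adding edge (1,4): both already in same component {0,1,3,4,5,6}. No change.
New components: {0,1,3,4,5,6} {2}
Are 2 and 6 in the same component? no

Answer: no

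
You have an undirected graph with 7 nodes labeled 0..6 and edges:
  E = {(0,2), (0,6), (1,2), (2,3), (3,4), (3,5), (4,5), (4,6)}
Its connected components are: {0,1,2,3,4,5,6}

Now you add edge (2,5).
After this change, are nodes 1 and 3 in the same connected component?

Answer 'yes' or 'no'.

Answer: yes

Derivation:
Initial components: {0,1,2,3,4,5,6}
Adding edge (2,5): both already in same component {0,1,2,3,4,5,6}. No change.
New components: {0,1,2,3,4,5,6}
Are 1 and 3 in the same component? yes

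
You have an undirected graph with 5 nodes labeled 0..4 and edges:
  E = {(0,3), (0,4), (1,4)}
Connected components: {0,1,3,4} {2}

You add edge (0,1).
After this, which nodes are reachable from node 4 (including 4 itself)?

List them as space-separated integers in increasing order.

Before: nodes reachable from 4: {0,1,3,4}
Adding (0,1): both endpoints already in same component. Reachability from 4 unchanged.
After: nodes reachable from 4: {0,1,3,4}

Answer: 0 1 3 4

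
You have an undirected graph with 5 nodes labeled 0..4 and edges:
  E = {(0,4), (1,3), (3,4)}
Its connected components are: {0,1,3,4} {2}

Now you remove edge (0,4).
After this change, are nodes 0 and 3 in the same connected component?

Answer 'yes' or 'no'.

Answer: no

Derivation:
Initial components: {0,1,3,4} {2}
Removing edge (0,4): it was a bridge — component count 2 -> 3.
New components: {0} {1,3,4} {2}
Are 0 and 3 in the same component? no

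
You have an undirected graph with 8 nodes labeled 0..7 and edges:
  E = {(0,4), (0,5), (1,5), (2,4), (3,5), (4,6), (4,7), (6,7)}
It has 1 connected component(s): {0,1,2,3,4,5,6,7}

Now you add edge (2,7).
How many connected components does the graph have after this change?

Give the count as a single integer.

Initial component count: 1
Add (2,7): endpoints already in same component. Count unchanged: 1.
New component count: 1

Answer: 1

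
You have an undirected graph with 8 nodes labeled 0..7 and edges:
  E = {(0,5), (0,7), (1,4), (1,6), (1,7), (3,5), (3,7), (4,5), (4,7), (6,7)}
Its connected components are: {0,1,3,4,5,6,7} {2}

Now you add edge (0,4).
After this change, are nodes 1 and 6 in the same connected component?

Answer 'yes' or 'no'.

Answer: yes

Derivation:
Initial components: {0,1,3,4,5,6,7} {2}
Adding edge (0,4): both already in same component {0,1,3,4,5,6,7}. No change.
New components: {0,1,3,4,5,6,7} {2}
Are 1 and 6 in the same component? yes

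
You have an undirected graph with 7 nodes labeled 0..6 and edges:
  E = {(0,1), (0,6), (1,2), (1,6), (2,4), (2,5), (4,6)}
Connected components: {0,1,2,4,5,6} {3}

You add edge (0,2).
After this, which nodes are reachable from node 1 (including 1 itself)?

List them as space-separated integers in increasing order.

Before: nodes reachable from 1: {0,1,2,4,5,6}
Adding (0,2): both endpoints already in same component. Reachability from 1 unchanged.
After: nodes reachable from 1: {0,1,2,4,5,6}

Answer: 0 1 2 4 5 6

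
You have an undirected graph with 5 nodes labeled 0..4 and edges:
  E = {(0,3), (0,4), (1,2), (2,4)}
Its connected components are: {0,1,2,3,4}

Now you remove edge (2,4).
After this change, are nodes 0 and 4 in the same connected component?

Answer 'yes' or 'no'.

Answer: yes

Derivation:
Initial components: {0,1,2,3,4}
Removing edge (2,4): it was a bridge — component count 1 -> 2.
New components: {0,3,4} {1,2}
Are 0 and 4 in the same component? yes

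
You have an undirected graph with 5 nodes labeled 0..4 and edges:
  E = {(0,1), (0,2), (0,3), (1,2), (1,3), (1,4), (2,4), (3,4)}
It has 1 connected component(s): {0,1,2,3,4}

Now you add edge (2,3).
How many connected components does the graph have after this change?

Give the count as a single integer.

Answer: 1

Derivation:
Initial component count: 1
Add (2,3): endpoints already in same component. Count unchanged: 1.
New component count: 1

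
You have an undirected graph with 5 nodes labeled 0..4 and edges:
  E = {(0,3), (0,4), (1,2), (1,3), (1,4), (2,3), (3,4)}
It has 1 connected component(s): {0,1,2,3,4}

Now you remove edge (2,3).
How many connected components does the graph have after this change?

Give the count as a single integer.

Initial component count: 1
Remove (2,3): not a bridge. Count unchanged: 1.
  After removal, components: {0,1,2,3,4}
New component count: 1

Answer: 1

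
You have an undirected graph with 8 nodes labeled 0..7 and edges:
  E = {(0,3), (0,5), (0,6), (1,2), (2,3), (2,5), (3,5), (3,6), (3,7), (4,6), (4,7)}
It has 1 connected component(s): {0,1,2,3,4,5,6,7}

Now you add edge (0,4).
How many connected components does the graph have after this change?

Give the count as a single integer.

Answer: 1

Derivation:
Initial component count: 1
Add (0,4): endpoints already in same component. Count unchanged: 1.
New component count: 1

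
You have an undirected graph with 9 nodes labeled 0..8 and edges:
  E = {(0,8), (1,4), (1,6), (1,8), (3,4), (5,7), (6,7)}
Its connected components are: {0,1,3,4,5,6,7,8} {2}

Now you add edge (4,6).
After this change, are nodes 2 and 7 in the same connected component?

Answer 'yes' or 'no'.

Answer: no

Derivation:
Initial components: {0,1,3,4,5,6,7,8} {2}
Adding edge (4,6): both already in same component {0,1,3,4,5,6,7,8}. No change.
New components: {0,1,3,4,5,6,7,8} {2}
Are 2 and 7 in the same component? no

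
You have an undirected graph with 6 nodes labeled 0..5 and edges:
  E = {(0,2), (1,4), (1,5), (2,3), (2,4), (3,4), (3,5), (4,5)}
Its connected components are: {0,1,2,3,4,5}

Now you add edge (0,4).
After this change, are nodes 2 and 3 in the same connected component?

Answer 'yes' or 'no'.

Answer: yes

Derivation:
Initial components: {0,1,2,3,4,5}
Adding edge (0,4): both already in same component {0,1,2,3,4,5}. No change.
New components: {0,1,2,3,4,5}
Are 2 and 3 in the same component? yes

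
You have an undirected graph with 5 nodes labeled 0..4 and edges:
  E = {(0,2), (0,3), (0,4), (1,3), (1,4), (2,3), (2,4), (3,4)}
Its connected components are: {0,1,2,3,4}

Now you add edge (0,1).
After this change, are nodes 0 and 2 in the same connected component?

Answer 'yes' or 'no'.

Initial components: {0,1,2,3,4}
Adding edge (0,1): both already in same component {0,1,2,3,4}. No change.
New components: {0,1,2,3,4}
Are 0 and 2 in the same component? yes

Answer: yes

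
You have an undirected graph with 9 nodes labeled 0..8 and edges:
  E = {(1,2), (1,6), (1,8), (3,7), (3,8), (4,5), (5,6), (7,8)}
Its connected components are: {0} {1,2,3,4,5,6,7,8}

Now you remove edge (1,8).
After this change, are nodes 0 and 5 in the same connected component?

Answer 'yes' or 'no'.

Answer: no

Derivation:
Initial components: {0} {1,2,3,4,5,6,7,8}
Removing edge (1,8): it was a bridge — component count 2 -> 3.
New components: {0} {1,2,4,5,6} {3,7,8}
Are 0 and 5 in the same component? no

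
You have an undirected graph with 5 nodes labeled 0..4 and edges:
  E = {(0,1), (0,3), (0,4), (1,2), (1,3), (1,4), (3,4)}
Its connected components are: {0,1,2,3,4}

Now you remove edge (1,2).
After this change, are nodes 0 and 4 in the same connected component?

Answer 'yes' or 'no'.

Initial components: {0,1,2,3,4}
Removing edge (1,2): it was a bridge — component count 1 -> 2.
New components: {0,1,3,4} {2}
Are 0 and 4 in the same component? yes

Answer: yes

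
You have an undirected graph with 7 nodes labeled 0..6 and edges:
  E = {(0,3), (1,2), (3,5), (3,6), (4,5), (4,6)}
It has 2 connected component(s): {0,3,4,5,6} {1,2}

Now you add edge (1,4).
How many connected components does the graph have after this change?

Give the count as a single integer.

Initial component count: 2
Add (1,4): merges two components. Count decreases: 2 -> 1.
New component count: 1

Answer: 1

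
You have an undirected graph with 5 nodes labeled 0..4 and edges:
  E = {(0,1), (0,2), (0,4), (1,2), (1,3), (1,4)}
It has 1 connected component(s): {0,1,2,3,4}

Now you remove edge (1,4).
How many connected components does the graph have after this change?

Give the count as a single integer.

Answer: 1

Derivation:
Initial component count: 1
Remove (1,4): not a bridge. Count unchanged: 1.
  After removal, components: {0,1,2,3,4}
New component count: 1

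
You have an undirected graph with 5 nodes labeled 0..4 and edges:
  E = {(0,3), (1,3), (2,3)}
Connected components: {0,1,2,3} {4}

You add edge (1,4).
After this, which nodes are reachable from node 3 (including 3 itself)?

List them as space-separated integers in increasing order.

Answer: 0 1 2 3 4

Derivation:
Before: nodes reachable from 3: {0,1,2,3}
Adding (1,4): merges 3's component with another. Reachability grows.
After: nodes reachable from 3: {0,1,2,3,4}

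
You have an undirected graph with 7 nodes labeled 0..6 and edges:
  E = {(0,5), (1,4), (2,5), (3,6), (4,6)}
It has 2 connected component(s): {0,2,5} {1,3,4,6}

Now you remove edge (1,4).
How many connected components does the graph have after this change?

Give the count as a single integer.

Answer: 3

Derivation:
Initial component count: 2
Remove (1,4): it was a bridge. Count increases: 2 -> 3.
  After removal, components: {0,2,5} {1} {3,4,6}
New component count: 3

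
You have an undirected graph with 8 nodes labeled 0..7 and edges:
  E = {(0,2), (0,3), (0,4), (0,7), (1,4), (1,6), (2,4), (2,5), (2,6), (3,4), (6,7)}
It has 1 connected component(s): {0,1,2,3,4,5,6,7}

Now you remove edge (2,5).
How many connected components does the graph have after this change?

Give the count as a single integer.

Answer: 2

Derivation:
Initial component count: 1
Remove (2,5): it was a bridge. Count increases: 1 -> 2.
  After removal, components: {0,1,2,3,4,6,7} {5}
New component count: 2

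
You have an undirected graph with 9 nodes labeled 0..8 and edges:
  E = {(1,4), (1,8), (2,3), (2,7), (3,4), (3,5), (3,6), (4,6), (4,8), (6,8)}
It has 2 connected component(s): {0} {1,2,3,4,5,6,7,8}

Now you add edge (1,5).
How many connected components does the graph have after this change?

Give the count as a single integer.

Initial component count: 2
Add (1,5): endpoints already in same component. Count unchanged: 2.
New component count: 2

Answer: 2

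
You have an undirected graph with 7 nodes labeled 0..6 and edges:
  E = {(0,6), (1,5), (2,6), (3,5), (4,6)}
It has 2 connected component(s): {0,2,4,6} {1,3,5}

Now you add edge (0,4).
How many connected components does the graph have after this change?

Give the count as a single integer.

Answer: 2

Derivation:
Initial component count: 2
Add (0,4): endpoints already in same component. Count unchanged: 2.
New component count: 2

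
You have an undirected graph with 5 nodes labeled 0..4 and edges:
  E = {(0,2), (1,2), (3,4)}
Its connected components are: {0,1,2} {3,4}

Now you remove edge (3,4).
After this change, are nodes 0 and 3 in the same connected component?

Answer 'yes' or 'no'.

Initial components: {0,1,2} {3,4}
Removing edge (3,4): it was a bridge — component count 2 -> 3.
New components: {0,1,2} {3} {4}
Are 0 and 3 in the same component? no

Answer: no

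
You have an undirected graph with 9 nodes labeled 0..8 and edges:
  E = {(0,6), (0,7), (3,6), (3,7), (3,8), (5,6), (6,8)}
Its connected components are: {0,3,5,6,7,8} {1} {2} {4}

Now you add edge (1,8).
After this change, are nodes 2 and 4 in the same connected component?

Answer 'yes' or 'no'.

Answer: no

Derivation:
Initial components: {0,3,5,6,7,8} {1} {2} {4}
Adding edge (1,8): merges {1} and {0,3,5,6,7,8}.
New components: {0,1,3,5,6,7,8} {2} {4}
Are 2 and 4 in the same component? no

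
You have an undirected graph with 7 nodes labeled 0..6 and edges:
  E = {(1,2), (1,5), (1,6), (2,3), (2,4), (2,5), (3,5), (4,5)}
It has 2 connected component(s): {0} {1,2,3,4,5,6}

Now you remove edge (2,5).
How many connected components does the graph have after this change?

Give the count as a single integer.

Initial component count: 2
Remove (2,5): not a bridge. Count unchanged: 2.
  After removal, components: {0} {1,2,3,4,5,6}
New component count: 2

Answer: 2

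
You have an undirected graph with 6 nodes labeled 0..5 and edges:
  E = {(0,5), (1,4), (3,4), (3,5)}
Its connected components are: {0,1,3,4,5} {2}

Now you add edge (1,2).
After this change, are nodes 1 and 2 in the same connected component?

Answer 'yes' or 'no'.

Initial components: {0,1,3,4,5} {2}
Adding edge (1,2): merges {0,1,3,4,5} and {2}.
New components: {0,1,2,3,4,5}
Are 1 and 2 in the same component? yes

Answer: yes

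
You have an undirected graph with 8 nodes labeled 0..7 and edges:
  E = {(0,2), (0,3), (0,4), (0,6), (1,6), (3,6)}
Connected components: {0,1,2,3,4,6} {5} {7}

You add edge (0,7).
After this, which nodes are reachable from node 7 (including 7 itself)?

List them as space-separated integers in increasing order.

Before: nodes reachable from 7: {7}
Adding (0,7): merges 7's component with another. Reachability grows.
After: nodes reachable from 7: {0,1,2,3,4,6,7}

Answer: 0 1 2 3 4 6 7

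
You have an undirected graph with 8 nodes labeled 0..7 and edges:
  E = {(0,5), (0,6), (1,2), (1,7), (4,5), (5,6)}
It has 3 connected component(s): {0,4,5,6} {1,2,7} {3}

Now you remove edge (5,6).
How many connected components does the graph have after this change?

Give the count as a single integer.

Answer: 3

Derivation:
Initial component count: 3
Remove (5,6): not a bridge. Count unchanged: 3.
  After removal, components: {0,4,5,6} {1,2,7} {3}
New component count: 3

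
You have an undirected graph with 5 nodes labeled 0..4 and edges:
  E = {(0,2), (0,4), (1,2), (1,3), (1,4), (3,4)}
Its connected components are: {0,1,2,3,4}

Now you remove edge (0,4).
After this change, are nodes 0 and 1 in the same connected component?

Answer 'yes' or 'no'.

Answer: yes

Derivation:
Initial components: {0,1,2,3,4}
Removing edge (0,4): not a bridge — component count unchanged at 1.
New components: {0,1,2,3,4}
Are 0 and 1 in the same component? yes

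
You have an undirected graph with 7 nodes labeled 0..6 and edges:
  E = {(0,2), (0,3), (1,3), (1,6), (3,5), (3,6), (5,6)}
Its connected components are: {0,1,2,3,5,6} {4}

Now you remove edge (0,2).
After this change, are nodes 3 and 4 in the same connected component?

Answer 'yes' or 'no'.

Initial components: {0,1,2,3,5,6} {4}
Removing edge (0,2): it was a bridge — component count 2 -> 3.
New components: {0,1,3,5,6} {2} {4}
Are 3 and 4 in the same component? no

Answer: no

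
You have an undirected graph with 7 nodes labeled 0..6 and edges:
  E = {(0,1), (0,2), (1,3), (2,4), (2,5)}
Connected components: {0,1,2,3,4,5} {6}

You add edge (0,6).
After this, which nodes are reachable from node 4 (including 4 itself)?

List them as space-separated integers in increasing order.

Answer: 0 1 2 3 4 5 6

Derivation:
Before: nodes reachable from 4: {0,1,2,3,4,5}
Adding (0,6): merges 4's component with another. Reachability grows.
After: nodes reachable from 4: {0,1,2,3,4,5,6}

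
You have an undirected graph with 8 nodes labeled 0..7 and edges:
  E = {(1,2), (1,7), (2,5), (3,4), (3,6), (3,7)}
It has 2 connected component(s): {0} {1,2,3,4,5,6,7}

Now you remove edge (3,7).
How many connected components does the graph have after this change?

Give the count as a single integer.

Initial component count: 2
Remove (3,7): it was a bridge. Count increases: 2 -> 3.
  After removal, components: {0} {1,2,5,7} {3,4,6}
New component count: 3

Answer: 3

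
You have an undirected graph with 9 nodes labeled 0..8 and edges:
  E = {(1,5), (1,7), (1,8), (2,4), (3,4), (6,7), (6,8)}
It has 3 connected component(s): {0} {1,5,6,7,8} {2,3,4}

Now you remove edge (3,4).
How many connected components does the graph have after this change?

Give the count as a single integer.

Initial component count: 3
Remove (3,4): it was a bridge. Count increases: 3 -> 4.
  After removal, components: {0} {1,5,6,7,8} {2,4} {3}
New component count: 4

Answer: 4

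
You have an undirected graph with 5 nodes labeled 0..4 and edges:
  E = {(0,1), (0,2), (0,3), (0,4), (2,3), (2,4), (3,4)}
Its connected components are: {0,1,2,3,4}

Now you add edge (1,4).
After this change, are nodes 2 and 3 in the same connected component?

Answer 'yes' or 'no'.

Initial components: {0,1,2,3,4}
Adding edge (1,4): both already in same component {0,1,2,3,4}. No change.
New components: {0,1,2,3,4}
Are 2 and 3 in the same component? yes

Answer: yes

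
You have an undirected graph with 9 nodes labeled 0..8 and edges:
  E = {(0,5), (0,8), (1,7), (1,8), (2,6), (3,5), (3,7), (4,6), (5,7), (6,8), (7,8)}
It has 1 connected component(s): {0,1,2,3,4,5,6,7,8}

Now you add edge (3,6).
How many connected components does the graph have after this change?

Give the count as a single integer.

Answer: 1

Derivation:
Initial component count: 1
Add (3,6): endpoints already in same component. Count unchanged: 1.
New component count: 1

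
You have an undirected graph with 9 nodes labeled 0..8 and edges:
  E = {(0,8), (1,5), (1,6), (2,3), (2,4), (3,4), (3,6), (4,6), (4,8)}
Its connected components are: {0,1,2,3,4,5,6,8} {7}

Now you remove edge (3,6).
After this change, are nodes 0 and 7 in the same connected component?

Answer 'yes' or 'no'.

Initial components: {0,1,2,3,4,5,6,8} {7}
Removing edge (3,6): not a bridge — component count unchanged at 2.
New components: {0,1,2,3,4,5,6,8} {7}
Are 0 and 7 in the same component? no

Answer: no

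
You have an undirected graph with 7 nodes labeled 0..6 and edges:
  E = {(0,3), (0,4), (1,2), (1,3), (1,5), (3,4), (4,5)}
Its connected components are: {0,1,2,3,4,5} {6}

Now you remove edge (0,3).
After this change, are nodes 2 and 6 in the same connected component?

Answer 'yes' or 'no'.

Answer: no

Derivation:
Initial components: {0,1,2,3,4,5} {6}
Removing edge (0,3): not a bridge — component count unchanged at 2.
New components: {0,1,2,3,4,5} {6}
Are 2 and 6 in the same component? no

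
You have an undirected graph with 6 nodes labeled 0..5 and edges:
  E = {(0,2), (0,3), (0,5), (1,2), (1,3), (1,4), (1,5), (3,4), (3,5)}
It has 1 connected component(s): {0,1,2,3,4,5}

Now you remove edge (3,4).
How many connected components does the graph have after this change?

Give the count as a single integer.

Answer: 1

Derivation:
Initial component count: 1
Remove (3,4): not a bridge. Count unchanged: 1.
  After removal, components: {0,1,2,3,4,5}
New component count: 1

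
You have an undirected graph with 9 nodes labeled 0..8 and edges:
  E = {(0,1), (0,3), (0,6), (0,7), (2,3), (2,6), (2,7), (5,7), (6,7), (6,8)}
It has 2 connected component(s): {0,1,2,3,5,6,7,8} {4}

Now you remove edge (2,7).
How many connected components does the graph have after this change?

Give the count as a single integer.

Answer: 2

Derivation:
Initial component count: 2
Remove (2,7): not a bridge. Count unchanged: 2.
  After removal, components: {0,1,2,3,5,6,7,8} {4}
New component count: 2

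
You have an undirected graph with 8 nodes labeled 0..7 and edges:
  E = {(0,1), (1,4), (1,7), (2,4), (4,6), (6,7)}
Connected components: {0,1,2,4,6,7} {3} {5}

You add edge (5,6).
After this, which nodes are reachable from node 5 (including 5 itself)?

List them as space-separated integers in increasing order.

Before: nodes reachable from 5: {5}
Adding (5,6): merges 5's component with another. Reachability grows.
After: nodes reachable from 5: {0,1,2,4,5,6,7}

Answer: 0 1 2 4 5 6 7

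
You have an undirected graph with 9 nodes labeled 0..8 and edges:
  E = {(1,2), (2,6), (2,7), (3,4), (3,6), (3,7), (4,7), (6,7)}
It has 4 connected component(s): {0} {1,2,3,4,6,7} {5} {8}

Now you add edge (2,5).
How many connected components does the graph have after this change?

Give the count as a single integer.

Answer: 3

Derivation:
Initial component count: 4
Add (2,5): merges two components. Count decreases: 4 -> 3.
New component count: 3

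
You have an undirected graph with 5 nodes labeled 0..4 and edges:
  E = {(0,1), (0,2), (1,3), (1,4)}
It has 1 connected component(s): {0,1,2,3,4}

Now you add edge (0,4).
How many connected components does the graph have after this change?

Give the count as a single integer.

Answer: 1

Derivation:
Initial component count: 1
Add (0,4): endpoints already in same component. Count unchanged: 1.
New component count: 1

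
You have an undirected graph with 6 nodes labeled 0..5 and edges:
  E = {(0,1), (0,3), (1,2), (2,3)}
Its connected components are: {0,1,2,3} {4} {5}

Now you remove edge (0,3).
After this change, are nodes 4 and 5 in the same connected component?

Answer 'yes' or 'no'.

Answer: no

Derivation:
Initial components: {0,1,2,3} {4} {5}
Removing edge (0,3): not a bridge — component count unchanged at 3.
New components: {0,1,2,3} {4} {5}
Are 4 and 5 in the same component? no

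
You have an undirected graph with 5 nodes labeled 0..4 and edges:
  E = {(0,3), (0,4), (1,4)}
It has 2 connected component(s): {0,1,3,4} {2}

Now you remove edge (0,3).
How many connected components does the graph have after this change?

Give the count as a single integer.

Initial component count: 2
Remove (0,3): it was a bridge. Count increases: 2 -> 3.
  After removal, components: {0,1,4} {2} {3}
New component count: 3

Answer: 3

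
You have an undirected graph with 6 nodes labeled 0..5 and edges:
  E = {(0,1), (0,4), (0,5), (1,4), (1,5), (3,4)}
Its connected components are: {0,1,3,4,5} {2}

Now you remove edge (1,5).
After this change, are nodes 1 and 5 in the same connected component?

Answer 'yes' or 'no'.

Initial components: {0,1,3,4,5} {2}
Removing edge (1,5): not a bridge — component count unchanged at 2.
New components: {0,1,3,4,5} {2}
Are 1 and 5 in the same component? yes

Answer: yes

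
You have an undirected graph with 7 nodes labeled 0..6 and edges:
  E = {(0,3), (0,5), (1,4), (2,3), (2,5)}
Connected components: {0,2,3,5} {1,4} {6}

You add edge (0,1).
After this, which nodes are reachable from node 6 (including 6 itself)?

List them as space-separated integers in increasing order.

Answer: 6

Derivation:
Before: nodes reachable from 6: {6}
Adding (0,1): merges two components, but neither contains 6. Reachability from 6 unchanged.
After: nodes reachable from 6: {6}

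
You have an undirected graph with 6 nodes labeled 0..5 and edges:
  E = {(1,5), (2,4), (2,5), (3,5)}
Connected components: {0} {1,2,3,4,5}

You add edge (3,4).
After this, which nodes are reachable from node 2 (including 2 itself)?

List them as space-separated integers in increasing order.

Answer: 1 2 3 4 5

Derivation:
Before: nodes reachable from 2: {1,2,3,4,5}
Adding (3,4): both endpoints already in same component. Reachability from 2 unchanged.
After: nodes reachable from 2: {1,2,3,4,5}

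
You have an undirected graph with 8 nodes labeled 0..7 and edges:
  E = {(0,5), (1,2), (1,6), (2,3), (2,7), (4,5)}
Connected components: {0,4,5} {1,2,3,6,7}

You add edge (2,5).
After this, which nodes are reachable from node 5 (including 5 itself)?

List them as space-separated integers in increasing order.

Before: nodes reachable from 5: {0,4,5}
Adding (2,5): merges 5's component with another. Reachability grows.
After: nodes reachable from 5: {0,1,2,3,4,5,6,7}

Answer: 0 1 2 3 4 5 6 7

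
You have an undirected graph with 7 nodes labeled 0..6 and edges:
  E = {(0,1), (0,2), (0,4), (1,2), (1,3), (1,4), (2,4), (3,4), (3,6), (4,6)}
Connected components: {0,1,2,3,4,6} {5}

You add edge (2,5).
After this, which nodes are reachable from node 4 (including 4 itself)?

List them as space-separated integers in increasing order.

Before: nodes reachable from 4: {0,1,2,3,4,6}
Adding (2,5): merges 4's component with another. Reachability grows.
After: nodes reachable from 4: {0,1,2,3,4,5,6}

Answer: 0 1 2 3 4 5 6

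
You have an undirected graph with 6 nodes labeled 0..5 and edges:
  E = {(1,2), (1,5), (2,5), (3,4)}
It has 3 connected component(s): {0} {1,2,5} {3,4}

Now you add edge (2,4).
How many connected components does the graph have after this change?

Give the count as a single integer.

Initial component count: 3
Add (2,4): merges two components. Count decreases: 3 -> 2.
New component count: 2

Answer: 2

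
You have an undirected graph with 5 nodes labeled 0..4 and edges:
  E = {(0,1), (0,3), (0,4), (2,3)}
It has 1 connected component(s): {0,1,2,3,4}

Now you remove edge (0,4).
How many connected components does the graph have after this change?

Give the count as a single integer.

Answer: 2

Derivation:
Initial component count: 1
Remove (0,4): it was a bridge. Count increases: 1 -> 2.
  After removal, components: {0,1,2,3} {4}
New component count: 2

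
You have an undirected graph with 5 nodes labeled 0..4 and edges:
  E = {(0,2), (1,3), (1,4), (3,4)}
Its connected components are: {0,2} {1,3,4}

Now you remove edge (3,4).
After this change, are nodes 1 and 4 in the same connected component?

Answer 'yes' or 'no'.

Answer: yes

Derivation:
Initial components: {0,2} {1,3,4}
Removing edge (3,4): not a bridge — component count unchanged at 2.
New components: {0,2} {1,3,4}
Are 1 and 4 in the same component? yes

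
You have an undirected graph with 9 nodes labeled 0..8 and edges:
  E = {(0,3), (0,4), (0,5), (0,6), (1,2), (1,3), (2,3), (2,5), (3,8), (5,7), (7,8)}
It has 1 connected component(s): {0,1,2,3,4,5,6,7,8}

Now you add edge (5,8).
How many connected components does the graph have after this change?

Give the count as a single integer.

Answer: 1

Derivation:
Initial component count: 1
Add (5,8): endpoints already in same component. Count unchanged: 1.
New component count: 1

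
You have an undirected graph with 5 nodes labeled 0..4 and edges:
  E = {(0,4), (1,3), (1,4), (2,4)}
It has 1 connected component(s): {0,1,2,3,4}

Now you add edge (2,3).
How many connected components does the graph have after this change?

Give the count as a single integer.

Initial component count: 1
Add (2,3): endpoints already in same component. Count unchanged: 1.
New component count: 1

Answer: 1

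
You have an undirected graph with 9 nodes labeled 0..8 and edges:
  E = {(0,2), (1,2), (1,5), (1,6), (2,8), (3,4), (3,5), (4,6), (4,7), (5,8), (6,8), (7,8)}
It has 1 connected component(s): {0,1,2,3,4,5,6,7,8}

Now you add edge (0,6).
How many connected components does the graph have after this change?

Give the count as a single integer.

Answer: 1

Derivation:
Initial component count: 1
Add (0,6): endpoints already in same component. Count unchanged: 1.
New component count: 1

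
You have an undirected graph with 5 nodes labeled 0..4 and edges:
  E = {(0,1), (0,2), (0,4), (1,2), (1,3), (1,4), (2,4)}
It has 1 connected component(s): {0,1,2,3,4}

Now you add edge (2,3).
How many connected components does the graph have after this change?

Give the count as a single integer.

Initial component count: 1
Add (2,3): endpoints already in same component. Count unchanged: 1.
New component count: 1

Answer: 1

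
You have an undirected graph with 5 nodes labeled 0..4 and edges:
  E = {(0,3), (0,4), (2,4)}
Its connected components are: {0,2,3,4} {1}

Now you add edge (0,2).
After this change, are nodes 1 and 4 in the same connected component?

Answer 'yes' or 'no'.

Answer: no

Derivation:
Initial components: {0,2,3,4} {1}
Adding edge (0,2): both already in same component {0,2,3,4}. No change.
New components: {0,2,3,4} {1}
Are 1 and 4 in the same component? no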